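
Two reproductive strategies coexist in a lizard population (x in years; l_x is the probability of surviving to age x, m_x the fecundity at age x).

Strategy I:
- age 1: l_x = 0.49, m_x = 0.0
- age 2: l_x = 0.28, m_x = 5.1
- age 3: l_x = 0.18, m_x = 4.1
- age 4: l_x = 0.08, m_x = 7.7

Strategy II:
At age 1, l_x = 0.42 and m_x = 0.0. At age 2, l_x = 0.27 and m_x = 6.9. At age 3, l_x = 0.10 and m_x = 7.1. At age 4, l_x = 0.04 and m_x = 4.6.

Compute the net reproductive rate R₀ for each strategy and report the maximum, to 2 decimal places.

Strategy I: R₀ = 0.49×0.0 + 0.28×5.1 + 0.18×4.1 + 0.08×7.7 = 2.7820
Strategy II: R₀ = 0.42×0.0 + 0.27×6.9 + 0.10×7.1 + 0.04×4.6 = 2.7570
Highest R₀: strategy I with 2.7820.

2.78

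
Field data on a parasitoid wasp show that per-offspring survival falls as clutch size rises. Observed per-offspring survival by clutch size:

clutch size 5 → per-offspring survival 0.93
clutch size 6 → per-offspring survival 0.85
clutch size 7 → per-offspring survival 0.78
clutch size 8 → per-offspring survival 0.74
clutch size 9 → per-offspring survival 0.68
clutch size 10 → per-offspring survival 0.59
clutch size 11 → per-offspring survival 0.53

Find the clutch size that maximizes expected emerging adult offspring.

9

Expected emerging adult offspring = c × s(c):
  c=5: 5 × 0.93 = 4.650
  c=6: 6 × 0.85 = 5.100
  c=7: 7 × 0.78 = 5.460
  c=8: 8 × 0.74 = 5.920
  c=9: 9 × 0.68 = 6.120
  c=10: 10 × 0.59 = 5.900
  c=11: 11 × 0.53 = 5.830
Maximum at c = 9 (6.120 emerging adult offspring).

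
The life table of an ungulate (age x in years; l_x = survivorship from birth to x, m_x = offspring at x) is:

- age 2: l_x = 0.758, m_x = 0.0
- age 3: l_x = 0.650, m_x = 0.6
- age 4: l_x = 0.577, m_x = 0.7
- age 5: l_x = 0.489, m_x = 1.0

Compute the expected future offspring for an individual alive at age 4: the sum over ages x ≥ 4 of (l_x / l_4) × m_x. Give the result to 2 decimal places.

1.55

l_4 = 0.577. Conditional survival from age 4 to x is l_x / l_4.
  x=4: (0.577/0.577) × 0.7 = 0.7000
  x=5: (0.489/0.577) × 1.0 = 0.8475
Sum = 0.7000 + 0.8475 = 1.5475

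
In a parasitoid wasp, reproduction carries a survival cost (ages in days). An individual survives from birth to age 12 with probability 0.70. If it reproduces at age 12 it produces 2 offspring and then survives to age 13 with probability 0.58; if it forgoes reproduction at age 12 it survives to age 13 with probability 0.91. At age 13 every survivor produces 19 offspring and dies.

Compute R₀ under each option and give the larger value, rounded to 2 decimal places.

breed at age 12: R₀ = 0.70 × (2 + 0.58 × 19) = 0.70 × 13.0200 = 9.1140
delay to age 13: R₀ = 0.70 × (0.91 × 19) = 0.70 × 17.2900 = 12.1030
Higher: delay to age 13 (12.1030).

12.10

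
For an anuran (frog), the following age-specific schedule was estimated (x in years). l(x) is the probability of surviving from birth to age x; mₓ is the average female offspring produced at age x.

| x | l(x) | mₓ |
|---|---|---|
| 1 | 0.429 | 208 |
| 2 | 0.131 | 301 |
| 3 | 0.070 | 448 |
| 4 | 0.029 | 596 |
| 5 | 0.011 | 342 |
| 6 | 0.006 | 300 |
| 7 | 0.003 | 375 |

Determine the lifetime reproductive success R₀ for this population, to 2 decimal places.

183.99

R₀ = Σ l(x) mₓ:
  age 1: 0.429 × 208 = 89.2320
  age 2: 0.131 × 301 = 39.4310
  age 3: 0.070 × 448 = 31.3600
  age 4: 0.029 × 596 = 17.2840
  age 5: 0.011 × 342 = 3.7620
  age 6: 0.006 × 300 = 1.8000
  age 7: 0.003 × 375 = 1.1250
R₀ = 89.2320 + 39.4310 + 31.3600 + 17.2840 + 3.7620 + 1.8000 + 1.1250 = 183.9940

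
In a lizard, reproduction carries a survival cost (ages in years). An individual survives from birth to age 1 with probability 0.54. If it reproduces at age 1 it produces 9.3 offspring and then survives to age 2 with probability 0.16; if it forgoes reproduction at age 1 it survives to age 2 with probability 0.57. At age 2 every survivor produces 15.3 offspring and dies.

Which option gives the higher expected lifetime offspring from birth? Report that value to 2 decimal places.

6.34

breed at age 1: R₀ = 0.54 × (9.3 + 0.16 × 15.3) = 0.54 × 11.7480 = 6.3439
delay to age 2: R₀ = 0.54 × (0.57 × 15.3) = 0.54 × 8.7210 = 4.7093
Higher: breed at age 1 (6.3439).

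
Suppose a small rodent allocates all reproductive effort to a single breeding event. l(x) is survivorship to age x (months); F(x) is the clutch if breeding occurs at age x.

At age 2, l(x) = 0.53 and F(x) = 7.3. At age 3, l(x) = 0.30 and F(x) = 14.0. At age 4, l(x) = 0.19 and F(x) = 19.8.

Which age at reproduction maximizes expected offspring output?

Expected offspring if breeding at age x = l(x) × F(x):
  age 2: 0.53 × 7.3 = 3.869
  age 3: 0.30 × 14.0 = 4.200
  age 4: 0.19 × 19.8 = 3.762
Maximum at age 3 (4.200).

3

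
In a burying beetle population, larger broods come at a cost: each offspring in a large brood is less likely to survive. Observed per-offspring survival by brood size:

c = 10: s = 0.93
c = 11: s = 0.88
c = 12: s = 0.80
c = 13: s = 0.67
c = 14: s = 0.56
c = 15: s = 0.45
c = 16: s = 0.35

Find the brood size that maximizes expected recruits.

11

Expected recruits = c × s(c):
  c=10: 10 × 0.93 = 9.300
  c=11: 11 × 0.88 = 9.680
  c=12: 12 × 0.80 = 9.600
  c=13: 13 × 0.67 = 8.710
  c=14: 14 × 0.56 = 7.840
  c=15: 15 × 0.45 = 6.750
  c=16: 16 × 0.35 = 5.600
Maximum at c = 11 (9.680 recruits).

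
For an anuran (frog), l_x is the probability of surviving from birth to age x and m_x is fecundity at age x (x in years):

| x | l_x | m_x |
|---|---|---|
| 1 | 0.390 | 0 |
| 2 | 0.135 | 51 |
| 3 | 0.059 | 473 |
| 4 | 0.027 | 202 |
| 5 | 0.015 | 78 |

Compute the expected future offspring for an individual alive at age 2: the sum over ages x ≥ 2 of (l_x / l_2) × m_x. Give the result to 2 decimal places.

l_2 = 0.135. Conditional survival from age 2 to x is l_x / l_2.
  x=2: (0.135/0.135) × 51 = 51.0000
  x=3: (0.059/0.135) × 473 = 206.7185
  x=4: (0.027/0.135) × 202 = 40.4000
  x=5: (0.015/0.135) × 78 = 8.6667
Sum = 51.0000 + 206.7185 + 40.4000 + 8.6667 = 306.7852

306.79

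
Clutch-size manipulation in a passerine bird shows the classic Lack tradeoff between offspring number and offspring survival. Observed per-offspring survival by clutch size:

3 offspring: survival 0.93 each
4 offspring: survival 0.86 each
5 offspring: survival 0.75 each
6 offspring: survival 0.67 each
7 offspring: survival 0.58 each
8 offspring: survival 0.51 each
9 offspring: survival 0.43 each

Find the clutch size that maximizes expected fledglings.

Expected fledglings = c × s(c):
  c=3: 3 × 0.93 = 2.790
  c=4: 4 × 0.86 = 3.440
  c=5: 5 × 0.75 = 3.750
  c=6: 6 × 0.67 = 4.020
  c=7: 7 × 0.58 = 4.060
  c=8: 8 × 0.51 = 4.080
  c=9: 9 × 0.43 = 3.870
Maximum at c = 8 (4.080 fledglings).

8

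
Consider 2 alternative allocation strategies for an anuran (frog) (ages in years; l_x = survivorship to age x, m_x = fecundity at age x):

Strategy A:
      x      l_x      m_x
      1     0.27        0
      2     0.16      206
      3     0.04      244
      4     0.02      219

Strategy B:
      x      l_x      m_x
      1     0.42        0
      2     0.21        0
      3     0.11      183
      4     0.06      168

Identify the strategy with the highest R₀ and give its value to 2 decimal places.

47.10

Strategy A: R₀ = 0.27×0 + 0.16×206 + 0.04×244 + 0.02×219 = 47.1000
Strategy B: R₀ = 0.42×0 + 0.21×0 + 0.11×183 + 0.06×168 = 30.2100
Highest R₀: strategy A with 47.1000.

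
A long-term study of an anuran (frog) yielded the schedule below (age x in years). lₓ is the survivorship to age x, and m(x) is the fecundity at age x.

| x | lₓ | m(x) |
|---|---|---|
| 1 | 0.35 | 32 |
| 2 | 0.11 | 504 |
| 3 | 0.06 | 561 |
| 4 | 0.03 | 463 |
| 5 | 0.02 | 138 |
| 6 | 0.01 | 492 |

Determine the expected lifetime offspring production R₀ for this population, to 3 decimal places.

R₀ = Σ lₓ m(x):
  age 1: 0.35 × 32 = 11.2000
  age 2: 0.11 × 504 = 55.4400
  age 3: 0.06 × 561 = 33.6600
  age 4: 0.03 × 463 = 13.8900
  age 5: 0.02 × 138 = 2.7600
  age 6: 0.01 × 492 = 4.9200
R₀ = 11.2000 + 55.4400 + 33.6600 + 13.8900 + 2.7600 + 4.9200 = 121.8700

121.870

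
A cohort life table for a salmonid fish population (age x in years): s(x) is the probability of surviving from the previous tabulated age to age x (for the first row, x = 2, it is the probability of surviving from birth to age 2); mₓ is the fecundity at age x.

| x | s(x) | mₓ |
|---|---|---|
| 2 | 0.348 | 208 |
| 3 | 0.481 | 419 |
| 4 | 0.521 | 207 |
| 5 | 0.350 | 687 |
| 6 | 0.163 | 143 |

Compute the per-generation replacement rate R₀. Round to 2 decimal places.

Survivorship from birth: l_x = s_2·s_3·…·s_x.
  l_2 = 0.34800
  l_3 = 0.16739
  l_4 = 0.08721
  l_5 = 0.03052
  l_6 = 0.00498
R₀ = Σ l_x mₓ:
  age 2: 0.34800 × 208 = 72.3840
  age 3: 0.16739 × 419 = 70.1364
  age 4: 0.08721 × 207 = 18.0525
  age 5: 0.03052 × 687 = 20.9672
  age 6: 0.00498 × 143 = 0.7121
R₀ = 72.3840 + 70.1364 + 18.0525 + 20.9672 + 0.7121 = 182.2523

182.25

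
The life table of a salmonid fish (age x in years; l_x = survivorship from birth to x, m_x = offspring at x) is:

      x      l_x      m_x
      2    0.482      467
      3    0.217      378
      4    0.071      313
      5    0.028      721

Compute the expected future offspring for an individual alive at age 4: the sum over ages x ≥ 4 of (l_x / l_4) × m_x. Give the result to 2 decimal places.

l_4 = 0.071. Conditional survival from age 4 to x is l_x / l_4.
  x=4: (0.071/0.071) × 313 = 313.0000
  x=5: (0.028/0.071) × 721 = 284.3380
Sum = 313.0000 + 284.3380 = 597.3380

597.34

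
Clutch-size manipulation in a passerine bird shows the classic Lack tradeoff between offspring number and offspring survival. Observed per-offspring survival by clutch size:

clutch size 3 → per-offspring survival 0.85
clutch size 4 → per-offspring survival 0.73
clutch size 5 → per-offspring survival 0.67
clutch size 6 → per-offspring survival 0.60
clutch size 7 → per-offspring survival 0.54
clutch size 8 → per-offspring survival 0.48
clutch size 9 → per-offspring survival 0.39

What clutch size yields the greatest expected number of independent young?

8

Expected independent young = c × s(c):
  c=3: 3 × 0.85 = 2.550
  c=4: 4 × 0.73 = 2.920
  c=5: 5 × 0.67 = 3.350
  c=6: 6 × 0.60 = 3.600
  c=7: 7 × 0.54 = 3.780
  c=8: 8 × 0.48 = 3.840
  c=9: 9 × 0.39 = 3.510
Maximum at c = 8 (3.840 independent young).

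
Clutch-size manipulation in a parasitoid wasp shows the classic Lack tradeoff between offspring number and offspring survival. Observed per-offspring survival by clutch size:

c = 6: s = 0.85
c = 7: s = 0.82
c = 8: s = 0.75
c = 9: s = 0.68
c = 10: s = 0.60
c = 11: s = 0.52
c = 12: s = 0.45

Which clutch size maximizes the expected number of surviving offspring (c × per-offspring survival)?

Expected surviving offspring = c × s(c):
  c=6: 6 × 0.85 = 5.100
  c=7: 7 × 0.82 = 5.740
  c=8: 8 × 0.75 = 6.000
  c=9: 9 × 0.68 = 6.120
  c=10: 10 × 0.60 = 6.000
  c=11: 11 × 0.52 = 5.720
  c=12: 12 × 0.45 = 5.400
Maximum at c = 9 (6.120 surviving offspring).

9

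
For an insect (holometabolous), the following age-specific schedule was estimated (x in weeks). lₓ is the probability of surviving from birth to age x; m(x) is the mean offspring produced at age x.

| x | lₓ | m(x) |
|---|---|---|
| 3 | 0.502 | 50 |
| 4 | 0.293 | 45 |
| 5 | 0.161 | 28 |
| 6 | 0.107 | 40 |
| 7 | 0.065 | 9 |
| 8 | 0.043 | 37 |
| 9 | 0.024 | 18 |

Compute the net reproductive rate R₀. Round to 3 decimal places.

R₀ = Σ lₓ m(x):
  age 3: 0.502 × 50 = 25.1000
  age 4: 0.293 × 45 = 13.1850
  age 5: 0.161 × 28 = 4.5080
  age 6: 0.107 × 40 = 4.2800
  age 7: 0.065 × 9 = 0.5850
  age 8: 0.043 × 37 = 1.5910
  age 9: 0.024 × 18 = 0.4320
R₀ = 25.1000 + 13.1850 + 4.5080 + 4.2800 + 0.5850 + 1.5910 + 0.4320 = 49.6810

49.681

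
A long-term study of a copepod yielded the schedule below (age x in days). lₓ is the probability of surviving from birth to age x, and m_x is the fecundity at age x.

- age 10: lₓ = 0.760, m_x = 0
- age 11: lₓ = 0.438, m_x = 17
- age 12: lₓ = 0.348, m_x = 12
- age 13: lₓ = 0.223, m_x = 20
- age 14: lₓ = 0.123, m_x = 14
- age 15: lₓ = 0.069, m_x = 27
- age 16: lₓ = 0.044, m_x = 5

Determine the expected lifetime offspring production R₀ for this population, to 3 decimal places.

R₀ = Σ lₓ m_x:
  age 10: 0.760 × 0 = 0.0000
  age 11: 0.438 × 17 = 7.4460
  age 12: 0.348 × 12 = 4.1760
  age 13: 0.223 × 20 = 4.4600
  age 14: 0.123 × 14 = 1.7220
  age 15: 0.069 × 27 = 1.8630
  age 16: 0.044 × 5 = 0.2200
R₀ = 0.0000 + 7.4460 + 4.1760 + 4.4600 + 1.7220 + 1.8630 + 0.2200 = 19.8870

19.887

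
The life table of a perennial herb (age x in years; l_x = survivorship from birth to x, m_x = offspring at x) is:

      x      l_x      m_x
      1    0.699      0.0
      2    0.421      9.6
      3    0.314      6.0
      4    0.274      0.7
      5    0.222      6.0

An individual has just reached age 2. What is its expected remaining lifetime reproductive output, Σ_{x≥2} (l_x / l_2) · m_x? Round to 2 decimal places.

17.69

l_2 = 0.421. Conditional survival from age 2 to x is l_x / l_2.
  x=2: (0.421/0.421) × 9.6 = 9.6000
  x=3: (0.314/0.421) × 6.0 = 4.4751
  x=4: (0.274/0.421) × 0.7 = 0.4556
  x=5: (0.222/0.421) × 6.0 = 3.1639
Sum = 9.6000 + 4.4751 + 0.4556 + 3.1639 = 17.6945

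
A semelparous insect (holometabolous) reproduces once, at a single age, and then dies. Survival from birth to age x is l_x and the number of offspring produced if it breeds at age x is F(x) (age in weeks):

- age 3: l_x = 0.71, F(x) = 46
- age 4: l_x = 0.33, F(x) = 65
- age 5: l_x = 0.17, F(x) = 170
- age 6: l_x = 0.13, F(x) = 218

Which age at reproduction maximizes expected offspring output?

3

Expected offspring if breeding at age x = l_x × F(x):
  age 3: 0.71 × 46 = 32.660
  age 4: 0.33 × 65 = 21.450
  age 5: 0.17 × 170 = 28.900
  age 6: 0.13 × 218 = 28.340
Maximum at age 3 (32.660).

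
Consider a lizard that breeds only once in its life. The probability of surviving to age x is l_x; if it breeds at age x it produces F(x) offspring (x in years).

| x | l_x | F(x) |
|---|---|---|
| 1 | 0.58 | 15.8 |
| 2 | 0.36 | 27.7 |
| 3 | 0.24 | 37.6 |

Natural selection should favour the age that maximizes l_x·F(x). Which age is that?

2

Expected offspring if breeding at age x = l_x × F(x):
  age 1: 0.58 × 15.8 = 9.164
  age 2: 0.36 × 27.7 = 9.972
  age 3: 0.24 × 37.6 = 9.024
Maximum at age 2 (9.972).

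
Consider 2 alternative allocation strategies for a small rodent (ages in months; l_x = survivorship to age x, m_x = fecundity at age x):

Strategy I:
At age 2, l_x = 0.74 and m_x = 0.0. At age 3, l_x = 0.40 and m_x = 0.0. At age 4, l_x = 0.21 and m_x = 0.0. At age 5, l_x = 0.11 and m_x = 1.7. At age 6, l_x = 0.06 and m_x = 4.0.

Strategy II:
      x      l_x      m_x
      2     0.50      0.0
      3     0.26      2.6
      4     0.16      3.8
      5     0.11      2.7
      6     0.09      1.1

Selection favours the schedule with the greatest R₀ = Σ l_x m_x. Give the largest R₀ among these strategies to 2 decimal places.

1.68

Strategy I: R₀ = 0.74×0.0 + 0.40×0.0 + 0.21×0.0 + 0.11×1.7 + 0.06×4.0 = 0.4270
Strategy II: R₀ = 0.50×0.0 + 0.26×2.6 + 0.16×3.8 + 0.11×2.7 + 0.09×1.1 = 1.6800
Highest R₀: strategy II with 1.6800.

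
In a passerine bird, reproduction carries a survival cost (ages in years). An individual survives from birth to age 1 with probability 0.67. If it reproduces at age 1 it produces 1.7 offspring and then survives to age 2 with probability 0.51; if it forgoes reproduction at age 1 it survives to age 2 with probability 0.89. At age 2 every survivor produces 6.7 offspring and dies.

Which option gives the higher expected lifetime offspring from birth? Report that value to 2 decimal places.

breed at age 1: R₀ = 0.67 × (1.7 + 0.51 × 6.7) = 0.67 × 5.1170 = 3.4284
delay to age 2: R₀ = 0.67 × (0.89 × 6.7) = 0.67 × 5.9630 = 3.9952
Higher: delay to age 2 (3.9952).

4.00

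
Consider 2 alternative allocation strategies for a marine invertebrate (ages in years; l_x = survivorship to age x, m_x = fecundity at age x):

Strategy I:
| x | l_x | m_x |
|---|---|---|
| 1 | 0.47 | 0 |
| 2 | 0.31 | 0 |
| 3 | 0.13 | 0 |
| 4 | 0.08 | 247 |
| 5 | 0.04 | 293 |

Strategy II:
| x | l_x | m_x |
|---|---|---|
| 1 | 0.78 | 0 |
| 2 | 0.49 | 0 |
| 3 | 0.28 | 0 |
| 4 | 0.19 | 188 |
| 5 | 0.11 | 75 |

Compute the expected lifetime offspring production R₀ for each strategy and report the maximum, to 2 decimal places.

43.97

Strategy I: R₀ = 0.47×0 + 0.31×0 + 0.13×0 + 0.08×247 + 0.04×293 = 31.4800
Strategy II: R₀ = 0.78×0 + 0.49×0 + 0.28×0 + 0.19×188 + 0.11×75 = 43.9700
Highest R₀: strategy II with 43.9700.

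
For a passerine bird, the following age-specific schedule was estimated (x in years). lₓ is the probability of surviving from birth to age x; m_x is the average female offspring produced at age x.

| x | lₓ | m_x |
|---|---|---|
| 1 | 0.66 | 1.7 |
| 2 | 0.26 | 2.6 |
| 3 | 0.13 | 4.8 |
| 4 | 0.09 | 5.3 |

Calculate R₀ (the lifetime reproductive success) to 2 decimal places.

2.90

R₀ = Σ lₓ m_x:
  age 1: 0.66 × 1.7 = 1.1220
  age 2: 0.26 × 2.6 = 0.6760
  age 3: 0.13 × 4.8 = 0.6240
  age 4: 0.09 × 5.3 = 0.4770
R₀ = 1.1220 + 0.6760 + 0.6240 + 0.4770 = 2.8990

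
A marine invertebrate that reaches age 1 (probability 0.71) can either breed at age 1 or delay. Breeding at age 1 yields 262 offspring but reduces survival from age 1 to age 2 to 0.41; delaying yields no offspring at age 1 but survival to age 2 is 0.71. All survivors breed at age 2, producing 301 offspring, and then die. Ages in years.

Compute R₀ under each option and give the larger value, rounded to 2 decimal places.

273.64

breed at age 1: R₀ = 0.71 × (262 + 0.41 × 301) = 0.71 × 385.4100 = 273.6411
delay to age 2: R₀ = 0.71 × (0.71 × 301) = 0.71 × 213.7100 = 151.7341
Higher: breed at age 1 (273.6411).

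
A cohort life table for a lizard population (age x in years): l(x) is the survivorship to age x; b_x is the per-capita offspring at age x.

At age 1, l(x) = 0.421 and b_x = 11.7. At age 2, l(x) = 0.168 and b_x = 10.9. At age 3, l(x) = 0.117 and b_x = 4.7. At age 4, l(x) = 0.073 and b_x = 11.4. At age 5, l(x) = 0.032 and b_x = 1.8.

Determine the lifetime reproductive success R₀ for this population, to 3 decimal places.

8.197

R₀ = Σ l(x) b_x:
  age 1: 0.421 × 11.7 = 4.9257
  age 2: 0.168 × 10.9 = 1.8312
  age 3: 0.117 × 4.7 = 0.5499
  age 4: 0.073 × 11.4 = 0.8322
  age 5: 0.032 × 1.8 = 0.0576
R₀ = 4.9257 + 1.8312 + 0.5499 + 0.8322 + 0.0576 = 8.1966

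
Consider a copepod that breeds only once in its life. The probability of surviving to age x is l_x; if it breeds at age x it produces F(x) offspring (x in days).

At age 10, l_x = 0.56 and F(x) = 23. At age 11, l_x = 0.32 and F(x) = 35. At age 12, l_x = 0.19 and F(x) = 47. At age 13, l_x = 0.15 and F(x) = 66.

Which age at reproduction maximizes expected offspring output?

Expected offspring if breeding at age x = l_x × F(x):
  age 10: 0.56 × 23 = 12.880
  age 11: 0.32 × 35 = 11.200
  age 12: 0.19 × 47 = 8.930
  age 13: 0.15 × 66 = 9.900
Maximum at age 10 (12.880).

10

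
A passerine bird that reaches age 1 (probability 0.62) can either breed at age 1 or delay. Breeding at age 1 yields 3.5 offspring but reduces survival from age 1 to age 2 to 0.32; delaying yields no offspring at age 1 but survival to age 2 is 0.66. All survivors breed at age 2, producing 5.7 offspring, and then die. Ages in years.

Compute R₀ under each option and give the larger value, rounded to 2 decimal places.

3.30

breed at age 1: R₀ = 0.62 × (3.5 + 0.32 × 5.7) = 0.62 × 5.3240 = 3.3009
delay to age 2: R₀ = 0.62 × (0.66 × 5.7) = 0.62 × 3.7620 = 2.3324
Higher: breed at age 1 (3.3009).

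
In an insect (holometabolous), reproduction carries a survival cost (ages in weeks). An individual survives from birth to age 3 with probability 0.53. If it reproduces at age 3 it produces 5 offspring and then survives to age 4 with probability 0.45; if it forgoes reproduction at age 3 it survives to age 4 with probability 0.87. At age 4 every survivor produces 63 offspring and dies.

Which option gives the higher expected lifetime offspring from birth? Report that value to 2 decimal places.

breed at age 3: R₀ = 0.53 × (5 + 0.45 × 63) = 0.53 × 33.3500 = 17.6755
delay to age 4: R₀ = 0.53 × (0.87 × 63) = 0.53 × 54.8100 = 29.0493
Higher: delay to age 4 (29.0493).

29.05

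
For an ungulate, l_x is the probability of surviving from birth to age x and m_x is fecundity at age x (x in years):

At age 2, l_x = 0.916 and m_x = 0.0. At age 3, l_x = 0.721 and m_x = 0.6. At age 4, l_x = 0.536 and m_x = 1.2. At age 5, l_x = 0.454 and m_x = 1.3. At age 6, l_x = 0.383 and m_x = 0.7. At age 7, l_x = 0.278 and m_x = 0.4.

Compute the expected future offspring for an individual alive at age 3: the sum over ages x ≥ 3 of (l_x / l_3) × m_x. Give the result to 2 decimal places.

2.84

l_3 = 0.721. Conditional survival from age 3 to x is l_x / l_3.
  x=3: (0.721/0.721) × 0.6 = 0.6000
  x=4: (0.536/0.721) × 1.2 = 0.8921
  x=5: (0.454/0.721) × 1.3 = 0.8186
  x=6: (0.383/0.721) × 0.7 = 0.3718
  x=7: (0.278/0.721) × 0.4 = 0.1542
Sum = 0.6000 + 0.8921 + 0.8186 + 0.3718 + 0.1542 = 2.8368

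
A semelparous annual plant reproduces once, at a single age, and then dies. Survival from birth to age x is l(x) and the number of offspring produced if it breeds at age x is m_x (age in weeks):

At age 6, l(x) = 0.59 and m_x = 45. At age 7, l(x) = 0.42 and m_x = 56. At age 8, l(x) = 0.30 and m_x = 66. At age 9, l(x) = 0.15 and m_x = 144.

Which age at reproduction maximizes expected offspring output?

Expected offspring if breeding at age x = l(x) × m_x:
  age 6: 0.59 × 45 = 26.550
  age 7: 0.42 × 56 = 23.520
  age 8: 0.30 × 66 = 19.800
  age 9: 0.15 × 144 = 21.600
Maximum at age 6 (26.550).

6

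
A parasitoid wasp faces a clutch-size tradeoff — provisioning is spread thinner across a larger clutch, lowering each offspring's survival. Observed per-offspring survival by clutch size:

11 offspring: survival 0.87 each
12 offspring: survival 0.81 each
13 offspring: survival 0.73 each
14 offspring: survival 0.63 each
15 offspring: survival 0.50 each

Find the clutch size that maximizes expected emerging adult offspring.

12

Expected emerging adult offspring = c × s(c):
  c=11: 11 × 0.87 = 9.570
  c=12: 12 × 0.81 = 9.720
  c=13: 13 × 0.73 = 9.490
  c=14: 14 × 0.63 = 8.820
  c=15: 15 × 0.50 = 7.500
Maximum at c = 12 (9.720 emerging adult offspring).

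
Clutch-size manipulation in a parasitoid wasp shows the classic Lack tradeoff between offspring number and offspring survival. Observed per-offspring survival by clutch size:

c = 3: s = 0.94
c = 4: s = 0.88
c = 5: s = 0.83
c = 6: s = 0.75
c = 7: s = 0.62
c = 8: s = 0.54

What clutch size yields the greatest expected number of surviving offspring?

Expected surviving offspring = c × s(c):
  c=3: 3 × 0.94 = 2.820
  c=4: 4 × 0.88 = 3.520
  c=5: 5 × 0.83 = 4.150
  c=6: 6 × 0.75 = 4.500
  c=7: 7 × 0.62 = 4.340
  c=8: 8 × 0.54 = 4.320
Maximum at c = 6 (4.500 surviving offspring).

6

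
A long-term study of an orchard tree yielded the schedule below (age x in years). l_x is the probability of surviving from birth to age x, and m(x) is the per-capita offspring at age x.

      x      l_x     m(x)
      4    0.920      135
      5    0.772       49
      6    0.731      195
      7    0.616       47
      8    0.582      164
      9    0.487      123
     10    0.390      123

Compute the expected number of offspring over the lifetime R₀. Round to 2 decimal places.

R₀ = Σ l_x m(x):
  age 4: 0.920 × 135 = 124.2000
  age 5: 0.772 × 49 = 37.8280
  age 6: 0.731 × 195 = 142.5450
  age 7: 0.616 × 47 = 28.9520
  age 8: 0.582 × 164 = 95.4480
  age 9: 0.487 × 123 = 59.9010
  age 10: 0.390 × 123 = 47.9700
R₀ = 124.2000 + 37.8280 + 142.5450 + 28.9520 + 95.4480 + 59.9010 + 47.9700 = 536.8440

536.84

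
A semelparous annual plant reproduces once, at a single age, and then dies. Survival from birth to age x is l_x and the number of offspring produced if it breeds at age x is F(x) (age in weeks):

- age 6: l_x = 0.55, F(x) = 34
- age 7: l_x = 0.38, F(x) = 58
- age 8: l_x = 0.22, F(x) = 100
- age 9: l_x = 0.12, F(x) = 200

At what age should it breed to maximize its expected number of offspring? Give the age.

Expected offspring if breeding at age x = l_x × F(x):
  age 6: 0.55 × 34 = 18.700
  age 7: 0.38 × 58 = 22.040
  age 8: 0.22 × 100 = 22.000
  age 9: 0.12 × 200 = 24.000
Maximum at age 9 (24.000).

9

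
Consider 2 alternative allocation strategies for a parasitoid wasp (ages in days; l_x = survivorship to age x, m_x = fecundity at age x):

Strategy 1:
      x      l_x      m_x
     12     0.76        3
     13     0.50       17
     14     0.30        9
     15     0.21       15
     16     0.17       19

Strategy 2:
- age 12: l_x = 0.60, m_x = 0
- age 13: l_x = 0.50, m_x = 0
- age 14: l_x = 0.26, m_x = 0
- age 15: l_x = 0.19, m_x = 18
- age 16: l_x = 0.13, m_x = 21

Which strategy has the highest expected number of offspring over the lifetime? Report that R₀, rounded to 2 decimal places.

19.86

Strategy 1: R₀ = 0.76×3 + 0.50×17 + 0.30×9 + 0.21×15 + 0.17×19 = 19.8600
Strategy 2: R₀ = 0.60×0 + 0.50×0 + 0.26×0 + 0.19×18 + 0.13×21 = 6.1500
Highest R₀: strategy 1 with 19.8600.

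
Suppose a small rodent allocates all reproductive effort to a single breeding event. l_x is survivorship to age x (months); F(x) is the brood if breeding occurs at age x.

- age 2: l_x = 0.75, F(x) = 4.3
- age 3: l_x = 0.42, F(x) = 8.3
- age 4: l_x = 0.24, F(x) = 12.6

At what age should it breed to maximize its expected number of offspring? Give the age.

3

Expected offspring if breeding at age x = l_x × F(x):
  age 2: 0.75 × 4.3 = 3.225
  age 3: 0.42 × 8.3 = 3.486
  age 4: 0.24 × 12.6 = 3.024
Maximum at age 3 (3.486).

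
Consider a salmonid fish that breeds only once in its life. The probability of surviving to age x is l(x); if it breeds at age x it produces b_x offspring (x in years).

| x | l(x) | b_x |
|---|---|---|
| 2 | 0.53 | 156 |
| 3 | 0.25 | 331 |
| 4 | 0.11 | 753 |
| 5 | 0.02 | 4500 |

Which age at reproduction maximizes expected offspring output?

Expected offspring if breeding at age x = l(x) × b_x:
  age 2: 0.53 × 156 = 82.680
  age 3: 0.25 × 331 = 82.750
  age 4: 0.11 × 753 = 82.830
  age 5: 0.02 × 4500 = 90.000
Maximum at age 5 (90.000).

5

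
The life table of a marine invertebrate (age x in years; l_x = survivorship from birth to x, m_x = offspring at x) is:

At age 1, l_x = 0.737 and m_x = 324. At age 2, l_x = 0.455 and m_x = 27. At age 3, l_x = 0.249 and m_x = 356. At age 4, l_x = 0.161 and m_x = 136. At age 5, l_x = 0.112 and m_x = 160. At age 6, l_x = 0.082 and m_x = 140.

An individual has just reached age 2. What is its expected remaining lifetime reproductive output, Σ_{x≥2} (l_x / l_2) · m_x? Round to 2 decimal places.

334.56

l_2 = 0.455. Conditional survival from age 2 to x is l_x / l_2.
  x=2: (0.455/0.455) × 27 = 27.0000
  x=3: (0.249/0.455) × 356 = 194.8220
  x=4: (0.161/0.455) × 136 = 48.1231
  x=5: (0.112/0.455) × 160 = 39.3846
  x=6: (0.082/0.455) × 140 = 25.2308
Sum = 27.0000 + 194.8220 + 48.1231 + 39.3846 + 25.2308 = 334.5604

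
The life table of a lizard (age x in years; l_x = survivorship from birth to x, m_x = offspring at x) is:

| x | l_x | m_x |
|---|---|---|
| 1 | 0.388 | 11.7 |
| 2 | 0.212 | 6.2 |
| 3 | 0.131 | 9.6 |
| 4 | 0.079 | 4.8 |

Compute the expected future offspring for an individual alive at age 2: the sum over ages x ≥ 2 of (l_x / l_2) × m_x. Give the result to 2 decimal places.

13.92

l_2 = 0.212. Conditional survival from age 2 to x is l_x / l_2.
  x=2: (0.212/0.212) × 6.2 = 6.2000
  x=3: (0.131/0.212) × 9.6 = 5.9321
  x=4: (0.079/0.212) × 4.8 = 1.7887
Sum = 6.2000 + 5.9321 + 1.7887 = 13.9208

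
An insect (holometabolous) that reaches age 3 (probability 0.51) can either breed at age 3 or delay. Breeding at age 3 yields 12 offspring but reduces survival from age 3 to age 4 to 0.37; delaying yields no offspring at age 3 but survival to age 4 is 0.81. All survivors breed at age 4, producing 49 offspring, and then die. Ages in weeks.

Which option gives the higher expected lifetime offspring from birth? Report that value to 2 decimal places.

20.24

breed at age 3: R₀ = 0.51 × (12 + 0.37 × 49) = 0.51 × 30.1300 = 15.3663
delay to age 4: R₀ = 0.51 × (0.81 × 49) = 0.51 × 39.6900 = 20.2419
Higher: delay to age 4 (20.2419).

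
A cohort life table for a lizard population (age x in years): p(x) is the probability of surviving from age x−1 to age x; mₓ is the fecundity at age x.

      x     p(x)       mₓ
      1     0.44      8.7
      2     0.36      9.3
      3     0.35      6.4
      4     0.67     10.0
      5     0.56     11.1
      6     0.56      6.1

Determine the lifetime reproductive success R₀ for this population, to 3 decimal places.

6.329

Survivorship from birth: l_x = p_1·p_2·…·p_x.
  l_1 = 0.44000
  l_2 = 0.15840
  l_3 = 0.05544
  l_4 = 0.03714
  l_5 = 0.02080
  l_6 = 0.01165
R₀ = Σ l_x mₓ:
  age 1: 0.44000 × 8.7 = 3.8280
  age 2: 0.15840 × 9.3 = 1.4731
  age 3: 0.05544 × 6.4 = 0.3548
  age 4: 0.03714 × 10.0 = 0.3714
  age 5: 0.02080 × 11.1 = 0.2309
  age 6: 0.01165 × 6.1 = 0.0711
R₀ = 3.8280 + 1.4731 + 0.3548 + 0.3714 + 0.2309 + 0.0711 = 6.3293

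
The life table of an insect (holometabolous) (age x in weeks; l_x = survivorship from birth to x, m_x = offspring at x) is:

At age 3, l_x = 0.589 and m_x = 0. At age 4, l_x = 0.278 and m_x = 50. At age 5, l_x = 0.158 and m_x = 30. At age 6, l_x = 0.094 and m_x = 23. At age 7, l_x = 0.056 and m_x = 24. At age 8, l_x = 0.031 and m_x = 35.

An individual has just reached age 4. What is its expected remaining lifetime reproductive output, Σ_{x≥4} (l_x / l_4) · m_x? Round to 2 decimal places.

l_4 = 0.278. Conditional survival from age 4 to x is l_x / l_4.
  x=4: (0.278/0.278) × 50 = 50.0000
  x=5: (0.158/0.278) × 30 = 17.0504
  x=6: (0.094/0.278) × 23 = 7.7770
  x=7: (0.056/0.278) × 24 = 4.8345
  x=8: (0.031/0.278) × 35 = 3.9029
Sum = 50.0000 + 17.0504 + 7.7770 + 4.8345 + 3.9029 = 83.5647

83.56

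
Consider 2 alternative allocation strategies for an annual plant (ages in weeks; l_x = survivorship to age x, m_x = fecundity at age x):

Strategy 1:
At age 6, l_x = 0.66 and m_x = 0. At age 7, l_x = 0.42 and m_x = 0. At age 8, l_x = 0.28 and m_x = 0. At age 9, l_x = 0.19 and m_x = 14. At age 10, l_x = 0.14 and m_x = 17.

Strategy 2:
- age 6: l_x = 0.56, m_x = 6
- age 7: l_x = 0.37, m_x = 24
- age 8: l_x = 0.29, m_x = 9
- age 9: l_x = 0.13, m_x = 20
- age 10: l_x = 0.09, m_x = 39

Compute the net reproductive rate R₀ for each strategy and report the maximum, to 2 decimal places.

20.96

Strategy 1: R₀ = 0.66×0 + 0.42×0 + 0.28×0 + 0.19×14 + 0.14×17 = 5.0400
Strategy 2: R₀ = 0.56×6 + 0.37×24 + 0.29×9 + 0.13×20 + 0.09×39 = 20.9600
Highest R₀: strategy 2 with 20.9600.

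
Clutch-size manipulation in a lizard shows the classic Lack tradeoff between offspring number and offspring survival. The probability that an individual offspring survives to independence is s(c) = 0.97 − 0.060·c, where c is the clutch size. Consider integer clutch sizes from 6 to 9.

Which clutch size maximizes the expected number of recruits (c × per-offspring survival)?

Expected recruits = c × s(c):
  c=6: 6 × 0.610 = 3.660
  c=7: 7 × 0.550 = 3.850
  c=8: 8 × 0.490 = 3.920
  c=9: 9 × 0.430 = 3.870
Maximum at c = 8 (3.920 recruits).

8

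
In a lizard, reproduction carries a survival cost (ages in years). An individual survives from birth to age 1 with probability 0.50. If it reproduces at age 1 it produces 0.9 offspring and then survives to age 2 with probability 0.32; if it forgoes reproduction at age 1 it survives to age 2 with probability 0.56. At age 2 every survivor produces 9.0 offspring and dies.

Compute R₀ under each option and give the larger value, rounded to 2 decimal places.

2.52

breed at age 1: R₀ = 0.50 × (0.9 + 0.32 × 9.0) = 0.50 × 3.7800 = 1.8900
delay to age 2: R₀ = 0.50 × (0.56 × 9.0) = 0.50 × 5.0400 = 2.5200
Higher: delay to age 2 (2.5200).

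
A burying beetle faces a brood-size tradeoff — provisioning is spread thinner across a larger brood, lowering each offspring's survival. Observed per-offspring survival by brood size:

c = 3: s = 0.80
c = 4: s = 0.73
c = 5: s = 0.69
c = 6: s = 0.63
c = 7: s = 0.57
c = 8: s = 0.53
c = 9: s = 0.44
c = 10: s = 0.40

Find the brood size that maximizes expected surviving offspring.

8

Expected surviving offspring = c × s(c):
  c=3: 3 × 0.80 = 2.400
  c=4: 4 × 0.73 = 2.920
  c=5: 5 × 0.69 = 3.450
  c=6: 6 × 0.63 = 3.780
  c=7: 7 × 0.57 = 3.990
  c=8: 8 × 0.53 = 4.240
  c=9: 9 × 0.44 = 3.960
  c=10: 10 × 0.40 = 4.000
Maximum at c = 8 (4.240 surviving offspring).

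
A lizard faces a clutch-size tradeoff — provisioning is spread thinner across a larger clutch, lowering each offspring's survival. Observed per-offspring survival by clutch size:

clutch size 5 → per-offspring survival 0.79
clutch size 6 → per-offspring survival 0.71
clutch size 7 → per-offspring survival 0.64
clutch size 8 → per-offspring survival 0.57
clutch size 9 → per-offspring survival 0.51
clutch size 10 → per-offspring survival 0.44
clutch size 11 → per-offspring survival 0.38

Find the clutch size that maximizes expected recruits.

9

Expected recruits = c × s(c):
  c=5: 5 × 0.79 = 3.950
  c=6: 6 × 0.71 = 4.260
  c=7: 7 × 0.64 = 4.480
  c=8: 8 × 0.57 = 4.560
  c=9: 9 × 0.51 = 4.590
  c=10: 10 × 0.44 = 4.400
  c=11: 11 × 0.38 = 4.180
Maximum at c = 9 (4.590 recruits).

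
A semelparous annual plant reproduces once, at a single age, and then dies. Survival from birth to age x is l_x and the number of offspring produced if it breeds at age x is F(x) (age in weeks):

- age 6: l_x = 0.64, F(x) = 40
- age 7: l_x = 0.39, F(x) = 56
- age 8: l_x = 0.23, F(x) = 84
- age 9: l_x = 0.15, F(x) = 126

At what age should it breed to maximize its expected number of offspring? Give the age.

Expected offspring if breeding at age x = l_x × F(x):
  age 6: 0.64 × 40 = 25.600
  age 7: 0.39 × 56 = 21.840
  age 8: 0.23 × 84 = 19.320
  age 9: 0.15 × 126 = 18.900
Maximum at age 6 (25.600).

6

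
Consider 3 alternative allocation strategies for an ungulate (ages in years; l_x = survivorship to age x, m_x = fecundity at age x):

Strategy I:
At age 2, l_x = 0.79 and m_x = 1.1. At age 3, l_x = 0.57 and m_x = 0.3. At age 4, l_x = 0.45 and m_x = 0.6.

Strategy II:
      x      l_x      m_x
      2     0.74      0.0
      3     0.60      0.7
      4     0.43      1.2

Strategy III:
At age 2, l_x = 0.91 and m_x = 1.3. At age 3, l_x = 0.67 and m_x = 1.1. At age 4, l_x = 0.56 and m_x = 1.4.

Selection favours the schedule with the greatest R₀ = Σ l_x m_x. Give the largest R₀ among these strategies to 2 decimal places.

2.70

Strategy I: R₀ = 0.79×1.1 + 0.57×0.3 + 0.45×0.6 = 1.3100
Strategy II: R₀ = 0.74×0.0 + 0.60×0.7 + 0.43×1.2 = 0.9360
Strategy III: R₀ = 0.91×1.3 + 0.67×1.1 + 0.56×1.4 = 2.7040
Highest R₀: strategy III with 2.7040.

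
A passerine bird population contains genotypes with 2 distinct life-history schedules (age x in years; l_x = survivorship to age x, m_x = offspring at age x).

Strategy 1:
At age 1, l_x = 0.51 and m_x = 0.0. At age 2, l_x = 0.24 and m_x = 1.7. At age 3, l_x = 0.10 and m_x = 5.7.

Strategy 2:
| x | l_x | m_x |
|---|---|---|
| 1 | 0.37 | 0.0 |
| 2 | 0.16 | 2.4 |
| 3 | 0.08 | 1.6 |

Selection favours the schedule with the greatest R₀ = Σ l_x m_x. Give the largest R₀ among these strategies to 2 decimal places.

Strategy 1: R₀ = 0.51×0.0 + 0.24×1.7 + 0.10×5.7 = 0.9780
Strategy 2: R₀ = 0.37×0.0 + 0.16×2.4 + 0.08×1.6 = 0.5120
Highest R₀: strategy 1 with 0.9780.

0.98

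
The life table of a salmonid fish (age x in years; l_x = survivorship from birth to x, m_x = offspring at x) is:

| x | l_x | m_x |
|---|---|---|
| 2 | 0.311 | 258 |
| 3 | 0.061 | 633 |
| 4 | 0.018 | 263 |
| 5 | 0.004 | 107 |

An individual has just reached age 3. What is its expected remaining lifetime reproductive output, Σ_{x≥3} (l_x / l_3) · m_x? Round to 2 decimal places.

l_3 = 0.061. Conditional survival from age 3 to x is l_x / l_3.
  x=3: (0.061/0.061) × 633 = 633.0000
  x=4: (0.018/0.061) × 263 = 77.6066
  x=5: (0.004/0.061) × 107 = 7.0164
Sum = 633.0000 + 77.6066 + 7.0164 = 717.6230

717.62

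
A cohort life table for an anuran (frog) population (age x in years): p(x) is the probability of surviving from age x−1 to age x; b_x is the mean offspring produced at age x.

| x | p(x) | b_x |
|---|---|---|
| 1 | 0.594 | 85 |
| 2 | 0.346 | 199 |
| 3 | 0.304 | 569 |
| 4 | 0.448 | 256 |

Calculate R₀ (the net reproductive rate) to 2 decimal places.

134.11

Survivorship from birth: l_x = p_1·p_2·…·p_x.
  l_1 = 0.59400
  l_2 = 0.20552
  l_3 = 0.06248
  l_4 = 0.02799
R₀ = Σ l_x b_x:
  age 1: 0.59400 × 85 = 50.4900
  age 2: 0.20552 × 199 = 40.8985
  age 3: 0.06248 × 569 = 35.5511
  age 4: 0.02799 × 256 = 7.1654
R₀ = 50.4900 + 40.8985 + 35.5511 + 7.1654 = 134.1050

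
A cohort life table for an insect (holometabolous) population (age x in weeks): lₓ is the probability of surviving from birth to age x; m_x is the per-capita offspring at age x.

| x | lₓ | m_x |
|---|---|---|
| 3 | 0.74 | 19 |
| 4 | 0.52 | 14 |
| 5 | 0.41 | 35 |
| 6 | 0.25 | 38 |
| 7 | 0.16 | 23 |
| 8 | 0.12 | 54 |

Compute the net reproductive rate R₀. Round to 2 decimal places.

R₀ = Σ lₓ m_x:
  age 3: 0.74 × 19 = 14.0600
  age 4: 0.52 × 14 = 7.2800
  age 5: 0.41 × 35 = 14.3500
  age 6: 0.25 × 38 = 9.5000
  age 7: 0.16 × 23 = 3.6800
  age 8: 0.12 × 54 = 6.4800
R₀ = 14.0600 + 7.2800 + 14.3500 + 9.5000 + 3.6800 + 6.4800 = 55.3500

55.35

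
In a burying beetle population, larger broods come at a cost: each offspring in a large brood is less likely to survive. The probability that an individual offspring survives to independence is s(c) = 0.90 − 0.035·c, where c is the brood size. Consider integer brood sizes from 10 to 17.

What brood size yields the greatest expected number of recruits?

13

Expected recruits = c × s(c):
  c=10: 10 × 0.550 = 5.500
  c=11: 11 × 0.515 = 5.665
  c=12: 12 × 0.480 = 5.760
  c=13: 13 × 0.445 = 5.785
  c=14: 14 × 0.410 = 5.740
  c=15: 15 × 0.375 = 5.625
  c=16: 16 × 0.340 = 5.440
  c=17: 17 × 0.305 = 5.185
Maximum at c = 13 (5.785 recruits).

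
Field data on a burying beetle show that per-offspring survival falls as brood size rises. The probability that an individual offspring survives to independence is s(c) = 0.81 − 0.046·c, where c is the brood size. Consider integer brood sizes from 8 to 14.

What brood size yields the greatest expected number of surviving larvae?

Expected surviving larvae = c × s(c):
  c=8: 8 × 0.442 = 3.536
  c=9: 9 × 0.396 = 3.564
  c=10: 10 × 0.350 = 3.500
  c=11: 11 × 0.304 = 3.344
  c=12: 12 × 0.258 = 3.096
  c=13: 13 × 0.212 = 2.756
  c=14: 14 × 0.166 = 2.324
Maximum at c = 9 (3.564 surviving larvae).

9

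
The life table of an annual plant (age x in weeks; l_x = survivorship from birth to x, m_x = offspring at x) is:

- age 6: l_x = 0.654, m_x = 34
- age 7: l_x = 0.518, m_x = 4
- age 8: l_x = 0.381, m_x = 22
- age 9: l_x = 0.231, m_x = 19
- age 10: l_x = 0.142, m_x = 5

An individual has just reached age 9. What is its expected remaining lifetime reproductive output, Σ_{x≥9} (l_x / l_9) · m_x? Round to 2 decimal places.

22.07

l_9 = 0.231. Conditional survival from age 9 to x is l_x / l_9.
  x=9: (0.231/0.231) × 19 = 19.0000
  x=10: (0.142/0.231) × 5 = 3.0736
Sum = 19.0000 + 3.0736 = 22.0736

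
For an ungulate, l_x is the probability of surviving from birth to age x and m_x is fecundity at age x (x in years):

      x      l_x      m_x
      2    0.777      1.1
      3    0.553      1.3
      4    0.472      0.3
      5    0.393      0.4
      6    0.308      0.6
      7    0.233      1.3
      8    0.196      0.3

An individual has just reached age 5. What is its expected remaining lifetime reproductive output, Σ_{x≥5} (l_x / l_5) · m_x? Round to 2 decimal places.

l_5 = 0.393. Conditional survival from age 5 to x is l_x / l_5.
  x=5: (0.393/0.393) × 0.4 = 0.4000
  x=6: (0.308/0.393) × 0.6 = 0.4702
  x=7: (0.233/0.393) × 1.3 = 0.7707
  x=8: (0.196/0.393) × 0.3 = 0.1496
Sum = 0.4000 + 0.4702 + 0.7707 + 0.1496 = 1.7906

1.79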